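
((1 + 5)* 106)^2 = 404496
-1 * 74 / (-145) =74 / 145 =0.51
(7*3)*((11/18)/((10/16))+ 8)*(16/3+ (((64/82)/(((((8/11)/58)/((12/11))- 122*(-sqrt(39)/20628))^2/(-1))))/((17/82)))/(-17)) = 740181736363102660582592/17556175512513550125- 7294735775357792907264*sqrt(39)/1950686168057061125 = 18807.13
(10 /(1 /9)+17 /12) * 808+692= 223670 /3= 74556.67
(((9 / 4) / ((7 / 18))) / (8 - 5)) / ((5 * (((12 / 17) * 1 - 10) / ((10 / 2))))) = -459 / 2212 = -0.21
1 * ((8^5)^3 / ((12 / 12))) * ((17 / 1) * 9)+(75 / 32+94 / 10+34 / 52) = 11197074573549921467 / 2080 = 5383208929591308.40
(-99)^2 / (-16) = -9801 / 16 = -612.56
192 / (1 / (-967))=-185664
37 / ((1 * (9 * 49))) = 0.08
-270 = -270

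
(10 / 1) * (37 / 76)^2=6845 / 2888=2.37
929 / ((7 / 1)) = 929 / 7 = 132.71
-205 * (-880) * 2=360800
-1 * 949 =-949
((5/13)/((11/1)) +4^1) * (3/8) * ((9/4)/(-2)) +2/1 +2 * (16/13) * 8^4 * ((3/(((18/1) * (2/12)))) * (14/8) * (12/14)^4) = 29897933587/3139136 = 9524.26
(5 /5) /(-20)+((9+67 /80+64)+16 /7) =76.07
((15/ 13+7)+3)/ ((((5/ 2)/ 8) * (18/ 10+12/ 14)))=16240/ 1209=13.43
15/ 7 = 2.14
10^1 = 10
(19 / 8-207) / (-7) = 1637 / 56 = 29.23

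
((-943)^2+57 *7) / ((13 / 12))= 10675776 / 13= 821213.54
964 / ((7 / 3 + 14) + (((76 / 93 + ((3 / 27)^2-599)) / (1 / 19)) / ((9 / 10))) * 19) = -21785436 / 5421872543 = -0.00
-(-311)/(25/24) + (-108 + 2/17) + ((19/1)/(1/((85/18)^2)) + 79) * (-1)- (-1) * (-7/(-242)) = -5198145473/16661700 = -311.98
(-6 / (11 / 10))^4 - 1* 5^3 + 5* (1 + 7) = 11715515 / 14641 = 800.19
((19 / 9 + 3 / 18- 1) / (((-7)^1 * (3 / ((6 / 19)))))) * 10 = -230 / 1197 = -0.19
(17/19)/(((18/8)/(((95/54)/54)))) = 85/6561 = 0.01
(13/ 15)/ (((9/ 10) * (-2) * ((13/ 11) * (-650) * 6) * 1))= 11/ 105300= 0.00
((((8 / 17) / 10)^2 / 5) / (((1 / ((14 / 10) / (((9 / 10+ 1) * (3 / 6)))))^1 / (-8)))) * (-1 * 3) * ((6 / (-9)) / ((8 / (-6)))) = 5376 / 686375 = 0.01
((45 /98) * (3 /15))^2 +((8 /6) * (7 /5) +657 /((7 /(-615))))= -8315181773 /144060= -57720.27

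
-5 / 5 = -1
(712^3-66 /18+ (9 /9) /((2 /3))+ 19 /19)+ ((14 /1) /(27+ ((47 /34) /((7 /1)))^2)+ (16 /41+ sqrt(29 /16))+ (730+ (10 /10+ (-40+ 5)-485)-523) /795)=sqrt(29) /4+ 36038397249083952277 /99844808430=360944128.70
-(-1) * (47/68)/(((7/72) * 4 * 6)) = 0.30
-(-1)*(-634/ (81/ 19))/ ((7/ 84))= -48184/ 27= -1784.59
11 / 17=0.65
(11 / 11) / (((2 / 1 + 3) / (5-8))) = -0.60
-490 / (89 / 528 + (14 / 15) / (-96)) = -1940400 / 629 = -3084.90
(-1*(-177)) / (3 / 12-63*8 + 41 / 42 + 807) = 14868 / 25555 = 0.58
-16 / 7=-2.29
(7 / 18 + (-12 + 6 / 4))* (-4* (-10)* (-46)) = 167440 / 9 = 18604.44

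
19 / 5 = 3.80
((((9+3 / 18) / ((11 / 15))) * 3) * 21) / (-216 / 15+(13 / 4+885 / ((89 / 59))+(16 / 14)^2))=68685750 / 50312117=1.37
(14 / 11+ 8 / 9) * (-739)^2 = 116869894 / 99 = 1180503.98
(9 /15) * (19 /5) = 57 /25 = 2.28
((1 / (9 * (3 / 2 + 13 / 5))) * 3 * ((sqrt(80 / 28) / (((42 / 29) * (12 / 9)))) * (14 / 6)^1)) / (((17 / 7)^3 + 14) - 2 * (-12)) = 7105 * sqrt(35) / 13244886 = 0.00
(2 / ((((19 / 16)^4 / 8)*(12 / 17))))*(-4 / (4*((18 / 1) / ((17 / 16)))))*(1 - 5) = 9469952 / 3518667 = 2.69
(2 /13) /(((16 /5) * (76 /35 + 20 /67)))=11725 /602368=0.02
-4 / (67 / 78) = -312 / 67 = -4.66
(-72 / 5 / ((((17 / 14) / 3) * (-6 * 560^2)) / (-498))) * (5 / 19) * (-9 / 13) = 20169 / 11757200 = 0.00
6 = 6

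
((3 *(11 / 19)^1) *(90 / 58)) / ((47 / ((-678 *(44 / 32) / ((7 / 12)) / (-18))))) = 1845855 / 362558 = 5.09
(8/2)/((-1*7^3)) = -0.01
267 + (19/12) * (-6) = 515/2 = 257.50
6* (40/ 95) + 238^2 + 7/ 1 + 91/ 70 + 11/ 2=5382731/ 95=56660.33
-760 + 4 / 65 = -49396 / 65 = -759.94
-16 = -16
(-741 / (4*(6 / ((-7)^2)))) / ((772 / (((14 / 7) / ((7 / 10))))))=-8645 / 1544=-5.60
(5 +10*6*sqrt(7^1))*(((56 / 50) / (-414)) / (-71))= 14 / 73485 +56*sqrt(7) / 24495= 0.01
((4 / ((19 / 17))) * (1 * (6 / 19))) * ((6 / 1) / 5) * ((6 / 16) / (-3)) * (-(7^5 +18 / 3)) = 5144778 / 1805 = 2850.29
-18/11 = -1.64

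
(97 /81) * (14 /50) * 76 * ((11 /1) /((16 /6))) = 105.12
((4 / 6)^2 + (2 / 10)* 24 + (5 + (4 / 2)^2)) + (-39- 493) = -23299 / 45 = -517.76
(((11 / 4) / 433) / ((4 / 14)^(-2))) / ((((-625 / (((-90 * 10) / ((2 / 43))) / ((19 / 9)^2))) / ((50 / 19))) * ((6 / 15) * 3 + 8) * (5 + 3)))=1724085 / 13388521076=0.00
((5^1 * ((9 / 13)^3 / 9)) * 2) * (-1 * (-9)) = 7290 / 2197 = 3.32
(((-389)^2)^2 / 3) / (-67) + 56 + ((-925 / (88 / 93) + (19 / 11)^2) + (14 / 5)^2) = -554137119981347 / 4864200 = -113921532.83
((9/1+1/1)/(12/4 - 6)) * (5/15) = -1.11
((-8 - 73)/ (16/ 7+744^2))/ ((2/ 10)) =-2835/ 3874768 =-0.00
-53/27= -1.96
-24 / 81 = -0.30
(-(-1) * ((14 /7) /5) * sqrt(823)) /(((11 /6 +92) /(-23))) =-2.81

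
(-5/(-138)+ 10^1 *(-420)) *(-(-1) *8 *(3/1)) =-2318380/23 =-100799.13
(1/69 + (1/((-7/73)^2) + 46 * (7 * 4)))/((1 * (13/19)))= 89727082/43953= 2041.43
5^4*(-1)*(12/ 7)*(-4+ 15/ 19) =457500/ 133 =3439.85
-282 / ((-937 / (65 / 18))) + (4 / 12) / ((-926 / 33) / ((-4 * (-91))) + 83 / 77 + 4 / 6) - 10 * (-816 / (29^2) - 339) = 80521726478677 / 23675970765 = 3400.99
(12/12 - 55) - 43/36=-1987/36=-55.19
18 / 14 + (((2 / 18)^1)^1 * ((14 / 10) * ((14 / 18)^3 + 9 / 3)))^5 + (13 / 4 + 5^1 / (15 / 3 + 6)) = 18858040985243033906593 / 3744560961389534070708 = 5.04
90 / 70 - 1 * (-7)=58 / 7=8.29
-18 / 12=-3 / 2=-1.50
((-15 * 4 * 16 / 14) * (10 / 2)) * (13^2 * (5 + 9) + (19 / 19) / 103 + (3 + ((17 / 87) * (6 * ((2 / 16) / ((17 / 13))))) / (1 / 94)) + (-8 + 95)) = -17682162000 / 20909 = -845672.29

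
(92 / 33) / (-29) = -0.10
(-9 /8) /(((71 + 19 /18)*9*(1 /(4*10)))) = -90 /1297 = -0.07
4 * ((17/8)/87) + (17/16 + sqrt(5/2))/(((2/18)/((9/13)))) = 121567/18096 + 81 * sqrt(10)/26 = 16.57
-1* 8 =-8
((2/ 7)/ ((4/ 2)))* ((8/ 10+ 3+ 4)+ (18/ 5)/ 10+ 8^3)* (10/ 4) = 6502/ 35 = 185.77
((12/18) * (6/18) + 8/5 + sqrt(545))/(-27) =-sqrt(545)/27 -82/1215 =-0.93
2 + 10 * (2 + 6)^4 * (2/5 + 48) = 1982466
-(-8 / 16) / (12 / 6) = 1 / 4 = 0.25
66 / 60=11 / 10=1.10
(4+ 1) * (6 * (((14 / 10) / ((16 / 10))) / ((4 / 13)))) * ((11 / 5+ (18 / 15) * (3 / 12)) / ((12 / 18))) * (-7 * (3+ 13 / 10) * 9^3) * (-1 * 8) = 898561755 / 16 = 56160109.69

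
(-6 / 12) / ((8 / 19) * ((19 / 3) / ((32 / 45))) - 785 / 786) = -786 / 4325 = -0.18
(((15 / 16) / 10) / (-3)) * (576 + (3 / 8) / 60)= -92161 / 5120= -18.00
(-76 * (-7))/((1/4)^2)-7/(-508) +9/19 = 82162529/9652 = 8512.49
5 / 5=1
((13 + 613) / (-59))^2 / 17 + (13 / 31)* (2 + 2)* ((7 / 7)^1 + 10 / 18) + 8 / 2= 218455792 / 16510383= 13.23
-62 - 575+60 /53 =-33701 /53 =-635.87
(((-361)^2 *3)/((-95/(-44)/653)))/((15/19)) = 3744382972/25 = 149775318.88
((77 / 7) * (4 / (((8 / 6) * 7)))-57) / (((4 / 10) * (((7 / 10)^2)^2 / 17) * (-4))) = 38887500 / 16807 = 2313.77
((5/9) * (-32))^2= 25600/81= 316.05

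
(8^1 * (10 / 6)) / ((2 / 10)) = 200 / 3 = 66.67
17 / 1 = 17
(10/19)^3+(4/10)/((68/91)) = 794169/1166030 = 0.68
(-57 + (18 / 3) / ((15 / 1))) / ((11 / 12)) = -3396 / 55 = -61.75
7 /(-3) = -2.33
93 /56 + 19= 1157 /56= 20.66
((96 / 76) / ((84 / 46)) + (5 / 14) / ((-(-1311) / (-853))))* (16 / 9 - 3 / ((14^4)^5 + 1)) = 11286512983849218591315367355 / 13820824440681095230585472322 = 0.82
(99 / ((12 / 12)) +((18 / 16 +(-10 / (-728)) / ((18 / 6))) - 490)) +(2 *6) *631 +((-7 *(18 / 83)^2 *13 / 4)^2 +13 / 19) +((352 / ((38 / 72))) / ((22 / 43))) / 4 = 14789383173396385 / 1969330488216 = 7509.85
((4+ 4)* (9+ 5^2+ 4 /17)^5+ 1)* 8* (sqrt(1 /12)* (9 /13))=601532124.56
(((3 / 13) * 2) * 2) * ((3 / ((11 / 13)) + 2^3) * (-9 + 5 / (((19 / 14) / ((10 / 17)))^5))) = -47811608436414588 / 502746029191549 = -95.10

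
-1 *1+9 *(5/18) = 3/2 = 1.50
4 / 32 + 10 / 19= 99 / 152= 0.65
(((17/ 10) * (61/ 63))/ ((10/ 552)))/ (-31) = -47702/ 16275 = -2.93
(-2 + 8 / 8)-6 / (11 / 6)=-47 / 11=-4.27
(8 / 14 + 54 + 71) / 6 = 293 / 14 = 20.93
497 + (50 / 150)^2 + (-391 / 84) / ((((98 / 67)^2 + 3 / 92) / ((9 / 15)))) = 140103384457 / 282566025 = 495.83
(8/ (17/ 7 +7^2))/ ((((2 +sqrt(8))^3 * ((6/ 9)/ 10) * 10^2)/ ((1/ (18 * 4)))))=0.00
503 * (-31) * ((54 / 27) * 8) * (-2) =498976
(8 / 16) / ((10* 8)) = 1 / 160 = 0.01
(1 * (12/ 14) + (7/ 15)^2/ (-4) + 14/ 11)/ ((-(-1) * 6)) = 0.35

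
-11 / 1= -11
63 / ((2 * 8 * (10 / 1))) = 63 / 160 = 0.39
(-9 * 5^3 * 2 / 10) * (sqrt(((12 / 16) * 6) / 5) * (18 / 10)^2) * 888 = -614132.03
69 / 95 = 0.73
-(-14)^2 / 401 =-0.49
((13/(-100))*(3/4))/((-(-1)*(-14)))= 39/5600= 0.01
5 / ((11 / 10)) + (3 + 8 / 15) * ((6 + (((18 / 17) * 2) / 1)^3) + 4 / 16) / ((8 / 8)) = 195147767 / 3242580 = 60.18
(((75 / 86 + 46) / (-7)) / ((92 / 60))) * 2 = -60465 / 6923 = -8.73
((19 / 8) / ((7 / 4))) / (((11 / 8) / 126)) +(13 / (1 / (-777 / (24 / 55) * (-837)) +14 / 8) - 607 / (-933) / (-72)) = 8127423497284997 / 61672697357832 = 131.78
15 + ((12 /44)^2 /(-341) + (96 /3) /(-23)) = 13.61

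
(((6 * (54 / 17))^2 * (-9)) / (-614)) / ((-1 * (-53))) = 0.10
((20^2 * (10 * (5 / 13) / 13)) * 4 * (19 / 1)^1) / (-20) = -76000 / 169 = -449.70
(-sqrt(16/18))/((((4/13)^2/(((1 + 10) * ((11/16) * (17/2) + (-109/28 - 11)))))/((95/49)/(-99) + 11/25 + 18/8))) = 443762618897 * sqrt(2)/237081600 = 2647.08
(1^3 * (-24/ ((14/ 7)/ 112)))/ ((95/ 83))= -111552/ 95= -1174.23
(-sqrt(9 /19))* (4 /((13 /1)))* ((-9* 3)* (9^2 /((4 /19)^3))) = 2368521* sqrt(19) /208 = 49635.31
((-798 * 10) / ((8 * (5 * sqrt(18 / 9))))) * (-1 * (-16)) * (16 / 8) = -3192 * sqrt(2) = -4514.17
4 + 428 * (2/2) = 432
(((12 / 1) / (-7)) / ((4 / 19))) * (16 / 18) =-152 / 21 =-7.24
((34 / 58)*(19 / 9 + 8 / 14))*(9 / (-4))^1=-2873 / 812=-3.54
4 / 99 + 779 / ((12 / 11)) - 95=245173 / 396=619.12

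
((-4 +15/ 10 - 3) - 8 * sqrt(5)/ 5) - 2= -11.08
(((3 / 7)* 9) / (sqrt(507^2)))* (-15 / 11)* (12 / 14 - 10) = 0.09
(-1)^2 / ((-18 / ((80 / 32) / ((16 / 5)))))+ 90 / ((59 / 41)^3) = 3567730165 / 118298304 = 30.16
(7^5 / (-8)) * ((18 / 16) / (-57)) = 50421 / 1216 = 41.46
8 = 8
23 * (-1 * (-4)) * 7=644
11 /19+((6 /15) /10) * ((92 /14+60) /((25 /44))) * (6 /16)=194216 /83125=2.34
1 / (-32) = -1 / 32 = -0.03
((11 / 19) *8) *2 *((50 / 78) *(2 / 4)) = 2200 / 741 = 2.97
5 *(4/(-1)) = -20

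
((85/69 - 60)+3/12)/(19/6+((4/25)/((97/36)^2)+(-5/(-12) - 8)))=3799118975/285308491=13.32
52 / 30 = 26 / 15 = 1.73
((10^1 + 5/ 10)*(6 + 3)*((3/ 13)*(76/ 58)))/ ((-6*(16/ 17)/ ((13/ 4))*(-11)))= 61047/ 40832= 1.50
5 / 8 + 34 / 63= 587 / 504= 1.16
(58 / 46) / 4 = 29 / 92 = 0.32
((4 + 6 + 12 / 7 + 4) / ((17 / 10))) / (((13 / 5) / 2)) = 7.11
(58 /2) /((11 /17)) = 493 /11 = 44.82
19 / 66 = 0.29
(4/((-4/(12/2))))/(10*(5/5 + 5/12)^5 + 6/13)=-9704448/93037201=-0.10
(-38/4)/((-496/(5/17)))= 95/16864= 0.01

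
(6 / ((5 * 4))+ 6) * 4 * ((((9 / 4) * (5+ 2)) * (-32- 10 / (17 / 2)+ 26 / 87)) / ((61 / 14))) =-450325386 / 150365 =-2994.88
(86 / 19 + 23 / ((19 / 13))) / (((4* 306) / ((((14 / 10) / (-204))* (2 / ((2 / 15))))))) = -2695 / 1581408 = -0.00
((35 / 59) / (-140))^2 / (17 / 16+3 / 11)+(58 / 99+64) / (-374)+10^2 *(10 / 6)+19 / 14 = 35587788492617 / 212019947370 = 167.85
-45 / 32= -1.41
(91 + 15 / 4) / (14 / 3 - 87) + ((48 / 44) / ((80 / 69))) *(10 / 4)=26115 / 21736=1.20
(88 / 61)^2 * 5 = 38720 / 3721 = 10.41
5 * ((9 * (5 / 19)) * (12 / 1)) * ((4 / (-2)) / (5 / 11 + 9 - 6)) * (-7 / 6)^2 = -40425 / 361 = -111.98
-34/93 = -0.37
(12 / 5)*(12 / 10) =72 / 25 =2.88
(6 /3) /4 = 1 /2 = 0.50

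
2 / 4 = 1 / 2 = 0.50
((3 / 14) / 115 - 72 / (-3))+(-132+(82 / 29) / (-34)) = -85787371 / 793730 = -108.08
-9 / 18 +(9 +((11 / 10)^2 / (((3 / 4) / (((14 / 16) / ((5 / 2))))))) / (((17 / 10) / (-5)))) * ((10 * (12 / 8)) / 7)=1812 / 119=15.23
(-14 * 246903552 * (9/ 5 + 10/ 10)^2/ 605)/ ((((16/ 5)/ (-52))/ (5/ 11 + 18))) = 446982832977408/ 33275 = 13432992726.59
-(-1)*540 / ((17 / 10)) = 5400 / 17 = 317.65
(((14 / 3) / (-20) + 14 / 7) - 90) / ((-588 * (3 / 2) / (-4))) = -2647 / 6615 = -0.40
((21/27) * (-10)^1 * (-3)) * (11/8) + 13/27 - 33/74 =128347/3996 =32.12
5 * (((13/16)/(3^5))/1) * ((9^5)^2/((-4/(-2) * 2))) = 932678955/64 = 14573108.67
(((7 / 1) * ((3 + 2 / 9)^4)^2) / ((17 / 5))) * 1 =23925.61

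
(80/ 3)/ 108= 20/ 81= 0.25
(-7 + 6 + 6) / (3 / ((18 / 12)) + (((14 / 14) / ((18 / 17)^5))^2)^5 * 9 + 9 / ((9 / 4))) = 64473722508994897426019642708781535108281120479128831169396736 / 84028495157223240587373725726822440096380181941991967615271533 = 0.77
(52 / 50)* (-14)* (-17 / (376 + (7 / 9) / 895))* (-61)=-608100948 / 15143435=-40.16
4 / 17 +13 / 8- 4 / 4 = 117 / 136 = 0.86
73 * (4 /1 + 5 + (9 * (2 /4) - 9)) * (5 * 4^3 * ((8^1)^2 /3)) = 2242560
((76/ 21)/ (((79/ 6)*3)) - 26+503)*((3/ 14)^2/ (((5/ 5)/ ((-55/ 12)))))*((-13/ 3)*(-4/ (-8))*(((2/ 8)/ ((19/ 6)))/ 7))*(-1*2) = -565918925/ 115324832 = -4.91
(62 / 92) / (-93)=-1 / 138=-0.01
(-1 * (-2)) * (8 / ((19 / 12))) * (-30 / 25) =-1152 / 95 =-12.13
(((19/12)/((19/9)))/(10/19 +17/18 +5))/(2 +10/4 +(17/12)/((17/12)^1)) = 513/24343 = 0.02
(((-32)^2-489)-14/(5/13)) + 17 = 2578/5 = 515.60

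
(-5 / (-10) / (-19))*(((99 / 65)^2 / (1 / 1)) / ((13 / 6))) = -0.03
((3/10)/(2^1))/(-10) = -3/200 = -0.02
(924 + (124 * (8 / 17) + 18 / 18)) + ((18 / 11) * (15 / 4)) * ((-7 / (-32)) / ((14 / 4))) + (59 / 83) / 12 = 1465871335 / 1490016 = 983.80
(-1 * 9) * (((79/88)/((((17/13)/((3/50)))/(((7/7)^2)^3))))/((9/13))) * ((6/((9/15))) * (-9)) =360477/7480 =48.19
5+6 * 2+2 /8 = 69 /4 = 17.25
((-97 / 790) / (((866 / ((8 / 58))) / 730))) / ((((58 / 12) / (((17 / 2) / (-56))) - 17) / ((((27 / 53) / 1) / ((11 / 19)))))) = 370520406 / 1440639332759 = 0.00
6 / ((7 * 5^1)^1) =0.17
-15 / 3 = -5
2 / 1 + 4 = 6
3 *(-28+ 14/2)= -63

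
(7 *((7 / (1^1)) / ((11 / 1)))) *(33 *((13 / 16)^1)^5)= 54580071 / 1048576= 52.05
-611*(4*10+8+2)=-30550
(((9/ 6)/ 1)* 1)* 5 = 15/ 2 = 7.50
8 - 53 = -45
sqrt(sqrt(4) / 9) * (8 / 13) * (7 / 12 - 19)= -34 * sqrt(2) / 9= -5.34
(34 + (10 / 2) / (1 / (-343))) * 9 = -15129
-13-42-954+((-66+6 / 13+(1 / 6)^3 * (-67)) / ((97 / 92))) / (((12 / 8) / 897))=-100456258 / 2619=-38356.72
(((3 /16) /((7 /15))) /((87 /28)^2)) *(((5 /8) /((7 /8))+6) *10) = 2350 /841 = 2.79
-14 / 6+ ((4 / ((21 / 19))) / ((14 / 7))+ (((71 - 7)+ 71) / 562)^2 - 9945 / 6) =-1657.97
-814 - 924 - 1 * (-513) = -1225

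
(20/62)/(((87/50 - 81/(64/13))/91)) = -208000/104253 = -2.00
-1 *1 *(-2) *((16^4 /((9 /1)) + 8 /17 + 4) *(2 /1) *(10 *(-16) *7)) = -4994286080 /153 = -32642392.68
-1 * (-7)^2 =-49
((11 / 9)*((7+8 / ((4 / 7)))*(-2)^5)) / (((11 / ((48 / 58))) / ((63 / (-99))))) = 12544 / 319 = 39.32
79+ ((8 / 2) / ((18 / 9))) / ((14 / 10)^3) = 27347 / 343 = 79.73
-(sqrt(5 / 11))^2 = -5 / 11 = -0.45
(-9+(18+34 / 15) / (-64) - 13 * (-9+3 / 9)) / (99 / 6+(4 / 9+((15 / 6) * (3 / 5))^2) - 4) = 18603 / 2735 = 6.80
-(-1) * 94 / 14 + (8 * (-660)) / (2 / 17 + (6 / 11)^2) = -5427613 / 427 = -12711.04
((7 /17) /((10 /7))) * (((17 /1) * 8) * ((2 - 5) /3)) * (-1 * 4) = 784 /5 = 156.80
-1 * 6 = -6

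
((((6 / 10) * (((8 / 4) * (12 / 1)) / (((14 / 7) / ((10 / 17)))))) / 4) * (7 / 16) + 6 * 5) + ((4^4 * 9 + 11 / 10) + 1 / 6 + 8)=4781209 / 2040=2343.73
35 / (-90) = -7 / 18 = -0.39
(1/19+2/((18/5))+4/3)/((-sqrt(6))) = -166 * sqrt(6)/513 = -0.79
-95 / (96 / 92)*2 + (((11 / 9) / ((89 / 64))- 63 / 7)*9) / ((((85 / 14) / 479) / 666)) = -69729557857 / 18156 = -3840579.30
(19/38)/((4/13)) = 13/8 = 1.62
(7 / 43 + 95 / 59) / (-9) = -4498 / 22833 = -0.20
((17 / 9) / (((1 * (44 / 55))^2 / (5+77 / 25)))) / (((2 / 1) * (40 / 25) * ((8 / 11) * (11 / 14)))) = 13.04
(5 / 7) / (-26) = -5 / 182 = -0.03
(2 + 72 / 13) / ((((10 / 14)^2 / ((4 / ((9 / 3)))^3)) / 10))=614656 / 1755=350.23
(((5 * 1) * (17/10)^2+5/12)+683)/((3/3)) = 10468/15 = 697.87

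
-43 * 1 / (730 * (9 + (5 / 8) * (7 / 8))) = -1376 / 223015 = -0.01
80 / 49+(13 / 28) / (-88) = 28069 / 17248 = 1.63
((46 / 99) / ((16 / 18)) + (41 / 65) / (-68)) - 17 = -200394 / 12155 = -16.49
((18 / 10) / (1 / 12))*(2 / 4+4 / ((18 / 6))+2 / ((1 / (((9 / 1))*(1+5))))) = 11862 / 5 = 2372.40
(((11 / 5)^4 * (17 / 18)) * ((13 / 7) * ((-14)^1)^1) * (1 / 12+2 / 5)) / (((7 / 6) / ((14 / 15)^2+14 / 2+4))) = -250631065399 / 88593750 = -2828.99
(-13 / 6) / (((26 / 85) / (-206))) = 8755 / 6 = 1459.17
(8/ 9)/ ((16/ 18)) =1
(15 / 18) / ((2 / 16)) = 20 / 3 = 6.67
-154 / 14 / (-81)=11 / 81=0.14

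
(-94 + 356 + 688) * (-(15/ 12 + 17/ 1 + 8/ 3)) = -119225/ 6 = -19870.83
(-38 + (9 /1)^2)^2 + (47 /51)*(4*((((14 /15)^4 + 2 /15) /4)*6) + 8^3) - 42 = 1965474979 /860625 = 2283.78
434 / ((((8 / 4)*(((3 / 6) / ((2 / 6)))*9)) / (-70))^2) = 2126600 / 729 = 2917.15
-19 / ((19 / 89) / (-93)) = 8277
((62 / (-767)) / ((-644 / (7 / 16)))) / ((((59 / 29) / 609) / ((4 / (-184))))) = -547491 / 1532085568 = -0.00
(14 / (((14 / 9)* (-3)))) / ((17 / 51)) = -9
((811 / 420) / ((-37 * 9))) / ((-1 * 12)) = 811 / 1678320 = 0.00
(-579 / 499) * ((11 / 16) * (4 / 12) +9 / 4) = -22967 / 7984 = -2.88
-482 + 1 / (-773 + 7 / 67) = -24959955 / 51784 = -482.00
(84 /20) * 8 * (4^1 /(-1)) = -134.40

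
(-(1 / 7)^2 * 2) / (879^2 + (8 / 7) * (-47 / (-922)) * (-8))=-922 / 17453177021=-0.00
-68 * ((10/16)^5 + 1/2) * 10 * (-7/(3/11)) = 42562135/4096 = 10391.15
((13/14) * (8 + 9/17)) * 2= 1885/119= 15.84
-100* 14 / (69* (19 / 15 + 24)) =-7000 / 8717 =-0.80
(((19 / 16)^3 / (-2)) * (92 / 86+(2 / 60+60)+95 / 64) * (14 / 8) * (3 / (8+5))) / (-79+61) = 124046914943 / 105507717120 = 1.18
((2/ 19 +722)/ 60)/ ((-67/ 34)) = -23324/ 3819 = -6.11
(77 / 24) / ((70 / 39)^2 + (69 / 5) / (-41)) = 8002995 / 7196408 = 1.11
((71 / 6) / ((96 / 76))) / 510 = 1349 / 73440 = 0.02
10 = 10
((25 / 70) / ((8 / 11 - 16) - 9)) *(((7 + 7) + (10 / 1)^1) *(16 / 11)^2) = -5120 / 6853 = -0.75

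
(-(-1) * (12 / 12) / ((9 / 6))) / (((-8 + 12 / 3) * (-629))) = 1 / 3774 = 0.00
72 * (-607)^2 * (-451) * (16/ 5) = -191428414848/ 5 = -38285682969.60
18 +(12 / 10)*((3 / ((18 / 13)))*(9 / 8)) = 837 / 40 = 20.92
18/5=3.60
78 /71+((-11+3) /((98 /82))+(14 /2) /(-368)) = -7187841 /1280272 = -5.61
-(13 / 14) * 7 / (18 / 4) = -13 / 9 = -1.44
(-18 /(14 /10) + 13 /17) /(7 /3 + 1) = -4317 /1190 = -3.63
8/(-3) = -8/3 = -2.67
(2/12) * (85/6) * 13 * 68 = 18785/9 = 2087.22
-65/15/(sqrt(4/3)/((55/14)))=-715 * sqrt(3)/84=-14.74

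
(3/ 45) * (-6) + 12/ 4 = 13/ 5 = 2.60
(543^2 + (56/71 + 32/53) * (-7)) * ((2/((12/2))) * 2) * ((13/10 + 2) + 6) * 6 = 10968020.19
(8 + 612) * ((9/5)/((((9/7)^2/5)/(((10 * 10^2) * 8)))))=243040000/9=27004444.44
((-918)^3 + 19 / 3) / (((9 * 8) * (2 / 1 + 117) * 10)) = -2320861877 / 257040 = -9029.19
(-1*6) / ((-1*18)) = 1 / 3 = 0.33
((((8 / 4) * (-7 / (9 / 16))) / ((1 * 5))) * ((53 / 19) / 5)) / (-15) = 0.19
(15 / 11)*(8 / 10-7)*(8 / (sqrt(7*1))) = -744*sqrt(7) / 77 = -25.56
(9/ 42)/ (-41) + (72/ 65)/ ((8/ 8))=41133/ 37310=1.10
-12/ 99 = -4/ 33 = -0.12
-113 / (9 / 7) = -791 / 9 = -87.89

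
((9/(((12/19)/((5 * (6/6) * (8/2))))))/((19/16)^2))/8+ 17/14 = 7043/266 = 26.48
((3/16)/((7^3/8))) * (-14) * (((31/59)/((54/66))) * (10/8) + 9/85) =-164041/2948820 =-0.06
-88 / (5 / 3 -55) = 33 / 20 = 1.65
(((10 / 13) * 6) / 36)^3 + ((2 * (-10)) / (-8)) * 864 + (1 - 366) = 1795.00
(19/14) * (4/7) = 38/49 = 0.78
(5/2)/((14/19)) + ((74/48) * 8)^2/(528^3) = 31463571823/9273470976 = 3.39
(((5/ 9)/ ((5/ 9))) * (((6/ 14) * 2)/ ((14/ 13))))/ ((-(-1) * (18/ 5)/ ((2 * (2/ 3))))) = 130/ 441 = 0.29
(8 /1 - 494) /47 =-486 /47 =-10.34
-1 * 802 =-802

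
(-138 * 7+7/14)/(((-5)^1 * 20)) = 1931/200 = 9.66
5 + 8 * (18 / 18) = 13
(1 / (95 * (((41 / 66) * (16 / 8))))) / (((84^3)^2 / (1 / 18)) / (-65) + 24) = -143 / 1641966999368104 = -0.00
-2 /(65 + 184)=-2 /249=-0.01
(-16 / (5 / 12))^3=-56623.10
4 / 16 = 1 / 4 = 0.25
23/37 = 0.62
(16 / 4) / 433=4 / 433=0.01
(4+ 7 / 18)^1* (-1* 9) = -79 / 2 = -39.50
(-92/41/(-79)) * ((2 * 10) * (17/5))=6256/3239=1.93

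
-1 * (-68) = 68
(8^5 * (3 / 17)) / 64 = 1536 / 17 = 90.35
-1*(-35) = 35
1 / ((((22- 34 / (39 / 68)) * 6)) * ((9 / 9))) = -13 / 2908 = -0.00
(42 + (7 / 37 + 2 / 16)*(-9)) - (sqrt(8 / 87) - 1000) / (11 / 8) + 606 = 4468681 / 3256 - 16*sqrt(174) / 957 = 1372.22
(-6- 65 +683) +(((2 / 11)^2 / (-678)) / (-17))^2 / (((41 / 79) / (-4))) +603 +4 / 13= 314978880873890279 / 259176242253357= 1215.31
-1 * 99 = -99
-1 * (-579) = 579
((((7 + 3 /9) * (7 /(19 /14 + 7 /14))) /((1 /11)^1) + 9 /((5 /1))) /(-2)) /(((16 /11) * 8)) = -656051 /49920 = -13.14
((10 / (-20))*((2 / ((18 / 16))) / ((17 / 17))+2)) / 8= -17 / 72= -0.24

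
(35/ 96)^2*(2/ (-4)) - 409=-7539913/ 18432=-409.07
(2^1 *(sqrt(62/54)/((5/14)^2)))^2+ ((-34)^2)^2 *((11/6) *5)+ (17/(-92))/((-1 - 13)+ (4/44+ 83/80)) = 53854702818254764/4396291875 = 12250028.97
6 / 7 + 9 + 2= 83 / 7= 11.86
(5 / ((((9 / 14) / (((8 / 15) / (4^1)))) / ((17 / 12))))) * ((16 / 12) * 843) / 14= 9554 / 81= 117.95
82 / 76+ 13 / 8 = 411 / 152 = 2.70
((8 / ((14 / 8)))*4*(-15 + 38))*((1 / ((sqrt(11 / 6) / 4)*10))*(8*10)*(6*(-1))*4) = -238550.47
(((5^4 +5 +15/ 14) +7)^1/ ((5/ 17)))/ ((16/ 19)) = 2885359/ 1120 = 2576.21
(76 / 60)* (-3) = -19 / 5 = -3.80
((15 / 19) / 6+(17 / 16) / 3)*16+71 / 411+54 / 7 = 285322 / 18221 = 15.66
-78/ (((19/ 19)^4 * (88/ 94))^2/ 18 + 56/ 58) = -1729647/ 22490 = -76.91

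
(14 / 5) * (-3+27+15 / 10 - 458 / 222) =65.62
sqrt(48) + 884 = 4 * sqrt(3) + 884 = 890.93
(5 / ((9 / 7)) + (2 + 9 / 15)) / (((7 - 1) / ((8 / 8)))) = 146 / 135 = 1.08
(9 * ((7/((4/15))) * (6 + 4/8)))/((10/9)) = 22113/16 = 1382.06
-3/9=-1/3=-0.33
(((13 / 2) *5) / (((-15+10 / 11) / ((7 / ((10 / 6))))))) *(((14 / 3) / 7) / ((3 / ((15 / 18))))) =-1001 / 558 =-1.79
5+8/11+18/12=159/22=7.23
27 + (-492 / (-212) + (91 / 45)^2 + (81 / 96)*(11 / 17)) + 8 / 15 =2013658277 / 58384800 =34.49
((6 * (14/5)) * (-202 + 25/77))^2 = 34725577104/3025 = 11479529.62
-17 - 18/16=-145/8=-18.12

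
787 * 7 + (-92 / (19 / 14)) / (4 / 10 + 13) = 7006517 / 1273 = 5503.94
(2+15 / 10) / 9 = 7 / 18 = 0.39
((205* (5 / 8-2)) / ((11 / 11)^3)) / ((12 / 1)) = -2255 / 96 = -23.49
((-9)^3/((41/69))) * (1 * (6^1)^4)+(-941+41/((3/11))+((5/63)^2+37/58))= -1590792.36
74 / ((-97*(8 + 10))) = -37 / 873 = -0.04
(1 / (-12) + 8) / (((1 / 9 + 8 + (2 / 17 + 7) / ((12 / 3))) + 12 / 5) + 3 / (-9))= 24225 / 36589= 0.66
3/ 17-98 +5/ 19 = -31512/ 323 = -97.56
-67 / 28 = -2.39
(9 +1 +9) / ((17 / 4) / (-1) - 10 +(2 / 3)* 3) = -76 / 49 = -1.55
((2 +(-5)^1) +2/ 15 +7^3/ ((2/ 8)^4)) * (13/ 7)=17122001/ 105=163066.68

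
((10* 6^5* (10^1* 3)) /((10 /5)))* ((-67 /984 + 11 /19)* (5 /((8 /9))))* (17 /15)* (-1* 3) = -8877415725 /779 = -11395912.36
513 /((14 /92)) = 23598 /7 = 3371.14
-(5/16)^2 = -25/256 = -0.10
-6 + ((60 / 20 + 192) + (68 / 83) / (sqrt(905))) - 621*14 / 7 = -1053 + 68*sqrt(905) / 75115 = -1052.97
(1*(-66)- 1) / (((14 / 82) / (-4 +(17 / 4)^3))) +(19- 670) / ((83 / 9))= -1064425489 / 37184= -28625.90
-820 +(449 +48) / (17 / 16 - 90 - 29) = -1555292 / 1887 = -824.21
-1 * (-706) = 706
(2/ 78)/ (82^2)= 1/ 262236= 0.00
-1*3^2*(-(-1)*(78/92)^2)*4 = -13689/529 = -25.88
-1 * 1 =-1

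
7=7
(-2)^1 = -2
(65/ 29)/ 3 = 65/ 87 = 0.75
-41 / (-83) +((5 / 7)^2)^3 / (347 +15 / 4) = 6772710927 / 13700108401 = 0.49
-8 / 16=-1 / 2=-0.50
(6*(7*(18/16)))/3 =63/4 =15.75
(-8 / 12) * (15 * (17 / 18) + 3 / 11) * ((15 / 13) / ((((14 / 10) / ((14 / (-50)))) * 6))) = 953 / 2574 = 0.37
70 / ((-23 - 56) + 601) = 35 / 261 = 0.13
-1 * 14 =-14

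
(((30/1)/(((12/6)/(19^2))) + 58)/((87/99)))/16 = 180609/464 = 389.24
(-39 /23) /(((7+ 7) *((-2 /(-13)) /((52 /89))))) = -6591 /14329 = -0.46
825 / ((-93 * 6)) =-275 / 186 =-1.48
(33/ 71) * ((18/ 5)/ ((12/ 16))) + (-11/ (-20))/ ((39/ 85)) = 189937/ 55380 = 3.43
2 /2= 1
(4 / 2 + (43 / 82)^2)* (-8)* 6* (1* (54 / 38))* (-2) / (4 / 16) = 39649824 / 31939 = 1241.42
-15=-15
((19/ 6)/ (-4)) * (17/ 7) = -323/ 168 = -1.92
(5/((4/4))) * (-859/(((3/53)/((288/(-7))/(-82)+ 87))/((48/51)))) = -30488521360/4879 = -6248928.34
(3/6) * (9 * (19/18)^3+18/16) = 1897/324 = 5.85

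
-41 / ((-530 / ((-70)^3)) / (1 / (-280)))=10045 / 106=94.76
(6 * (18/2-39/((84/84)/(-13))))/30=516/5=103.20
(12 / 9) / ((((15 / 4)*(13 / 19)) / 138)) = 71.71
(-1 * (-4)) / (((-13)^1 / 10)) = -40 / 13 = -3.08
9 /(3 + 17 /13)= 117 /56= 2.09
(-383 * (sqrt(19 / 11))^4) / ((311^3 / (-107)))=14794141 / 3639707951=0.00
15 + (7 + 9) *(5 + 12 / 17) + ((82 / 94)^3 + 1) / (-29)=5437700021 / 51184739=106.24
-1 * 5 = -5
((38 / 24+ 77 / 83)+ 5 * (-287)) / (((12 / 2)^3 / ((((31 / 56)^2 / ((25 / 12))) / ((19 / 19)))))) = -1371115399 / 1405555200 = -0.98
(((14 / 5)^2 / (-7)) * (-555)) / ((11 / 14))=43512 / 55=791.13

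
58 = 58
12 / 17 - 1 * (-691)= 11759 / 17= 691.71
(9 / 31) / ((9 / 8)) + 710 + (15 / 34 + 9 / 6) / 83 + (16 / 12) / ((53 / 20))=4943378219 / 6954819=710.78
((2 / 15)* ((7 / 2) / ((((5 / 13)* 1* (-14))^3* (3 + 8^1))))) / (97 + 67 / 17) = -2873 / 1067220000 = -0.00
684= 684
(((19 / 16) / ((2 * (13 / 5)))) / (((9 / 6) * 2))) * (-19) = -1805 / 1248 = -1.45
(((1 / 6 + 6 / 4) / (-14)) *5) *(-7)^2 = -175 / 6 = -29.17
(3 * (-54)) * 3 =-486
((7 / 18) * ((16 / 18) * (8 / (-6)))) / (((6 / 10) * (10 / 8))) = -448 / 729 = -0.61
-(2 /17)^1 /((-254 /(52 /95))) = 52 /205105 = 0.00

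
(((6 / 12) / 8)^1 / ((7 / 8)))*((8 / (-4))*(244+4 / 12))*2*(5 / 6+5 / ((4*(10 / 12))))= -1466 / 9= -162.89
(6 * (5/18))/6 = 5/18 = 0.28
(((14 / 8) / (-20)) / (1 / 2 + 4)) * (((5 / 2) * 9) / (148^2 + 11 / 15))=-105 / 5257136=-0.00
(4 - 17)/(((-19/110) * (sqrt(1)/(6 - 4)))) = 2860/19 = 150.53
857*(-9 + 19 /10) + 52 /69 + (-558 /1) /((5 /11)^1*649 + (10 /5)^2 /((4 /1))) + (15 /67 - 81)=-21096088039 /3421020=-6166.61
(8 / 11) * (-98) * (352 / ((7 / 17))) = -60928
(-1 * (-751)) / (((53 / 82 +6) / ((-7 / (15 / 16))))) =-6897184 / 8175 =-843.69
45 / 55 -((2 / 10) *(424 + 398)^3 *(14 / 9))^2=-8210973355956290079 / 275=-29858084930750145.74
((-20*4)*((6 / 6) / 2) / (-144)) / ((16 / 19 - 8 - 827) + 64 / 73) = -6935 / 20803698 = -0.00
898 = 898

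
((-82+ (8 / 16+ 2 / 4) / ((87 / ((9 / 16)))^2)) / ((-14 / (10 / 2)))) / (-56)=-88271315 / 168792064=-0.52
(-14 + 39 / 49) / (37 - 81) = 647 / 2156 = 0.30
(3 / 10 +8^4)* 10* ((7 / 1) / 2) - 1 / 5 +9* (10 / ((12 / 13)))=717339 / 5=143467.80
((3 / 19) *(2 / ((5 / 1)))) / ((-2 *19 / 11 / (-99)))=3267 / 1805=1.81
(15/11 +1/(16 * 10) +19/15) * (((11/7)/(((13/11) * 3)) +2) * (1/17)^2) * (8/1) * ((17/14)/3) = 9285307/128648520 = 0.07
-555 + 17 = -538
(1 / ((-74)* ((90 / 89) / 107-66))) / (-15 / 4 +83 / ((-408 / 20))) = -161891 / 6181113070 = -0.00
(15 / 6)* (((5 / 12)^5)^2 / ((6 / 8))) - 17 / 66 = -262611688577 / 1021636509696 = -0.26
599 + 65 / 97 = 58168 / 97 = 599.67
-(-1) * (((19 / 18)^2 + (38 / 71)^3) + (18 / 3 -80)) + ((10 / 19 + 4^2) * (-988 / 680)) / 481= -72.78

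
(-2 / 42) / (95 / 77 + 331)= -11 / 76746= -0.00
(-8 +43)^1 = 35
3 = 3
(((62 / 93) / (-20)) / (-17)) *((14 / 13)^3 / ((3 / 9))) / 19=1372 / 3548155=0.00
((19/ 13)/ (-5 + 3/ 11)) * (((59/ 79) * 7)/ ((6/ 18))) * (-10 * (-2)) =-1294755/ 13351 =-96.98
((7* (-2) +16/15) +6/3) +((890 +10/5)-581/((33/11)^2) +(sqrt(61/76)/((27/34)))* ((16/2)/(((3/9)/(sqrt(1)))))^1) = 136* sqrt(1159)/171 +36743/45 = 843.59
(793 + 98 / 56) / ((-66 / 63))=-758.62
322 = 322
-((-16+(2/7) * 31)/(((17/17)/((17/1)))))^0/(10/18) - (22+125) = -744/5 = -148.80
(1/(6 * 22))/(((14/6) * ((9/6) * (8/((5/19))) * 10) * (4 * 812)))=1/456175104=0.00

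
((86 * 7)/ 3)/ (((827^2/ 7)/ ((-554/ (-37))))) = 2334556/ 75916119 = 0.03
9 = 9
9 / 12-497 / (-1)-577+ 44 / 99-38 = -4205 / 36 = -116.81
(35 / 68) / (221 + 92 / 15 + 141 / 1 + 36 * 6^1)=525 / 595816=0.00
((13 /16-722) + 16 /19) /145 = -4.97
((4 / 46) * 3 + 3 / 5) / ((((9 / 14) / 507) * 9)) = 26026 / 345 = 75.44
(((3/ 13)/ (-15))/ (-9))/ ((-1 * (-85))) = 0.00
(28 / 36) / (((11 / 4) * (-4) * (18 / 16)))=-56 / 891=-0.06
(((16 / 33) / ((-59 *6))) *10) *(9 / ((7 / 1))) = -80 / 4543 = -0.02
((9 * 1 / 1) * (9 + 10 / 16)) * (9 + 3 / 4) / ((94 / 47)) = 27027 / 64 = 422.30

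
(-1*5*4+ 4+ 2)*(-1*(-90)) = -1260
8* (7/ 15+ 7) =59.73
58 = 58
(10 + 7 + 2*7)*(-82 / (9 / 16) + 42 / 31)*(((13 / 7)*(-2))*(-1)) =-1047644 / 63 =-16629.27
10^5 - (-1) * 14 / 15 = 1500014 / 15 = 100000.93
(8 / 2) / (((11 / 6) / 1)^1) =24 / 11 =2.18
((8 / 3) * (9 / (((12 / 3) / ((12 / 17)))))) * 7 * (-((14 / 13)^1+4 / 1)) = -33264 / 221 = -150.52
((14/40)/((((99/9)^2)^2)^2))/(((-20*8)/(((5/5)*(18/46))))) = -63/15776813641600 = -0.00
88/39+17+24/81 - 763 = -260950/351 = -743.45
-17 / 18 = -0.94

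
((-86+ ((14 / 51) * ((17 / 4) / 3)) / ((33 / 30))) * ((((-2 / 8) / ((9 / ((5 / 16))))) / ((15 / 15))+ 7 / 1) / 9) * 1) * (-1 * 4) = 34144933 / 128304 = 266.13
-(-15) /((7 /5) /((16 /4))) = 300 /7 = 42.86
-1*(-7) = 7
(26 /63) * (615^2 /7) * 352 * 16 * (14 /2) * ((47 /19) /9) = 289228825600 /1197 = 241628091.56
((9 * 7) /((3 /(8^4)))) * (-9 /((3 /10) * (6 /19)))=-8171520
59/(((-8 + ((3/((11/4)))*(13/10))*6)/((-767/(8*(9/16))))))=-19753.29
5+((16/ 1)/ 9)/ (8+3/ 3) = 421/ 81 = 5.20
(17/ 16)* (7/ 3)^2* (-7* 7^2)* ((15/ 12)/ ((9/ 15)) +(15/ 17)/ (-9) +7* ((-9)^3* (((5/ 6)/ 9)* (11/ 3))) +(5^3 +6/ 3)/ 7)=1957028689/ 576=3397619.25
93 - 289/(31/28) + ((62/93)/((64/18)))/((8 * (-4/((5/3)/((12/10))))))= -16002823/95232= -168.04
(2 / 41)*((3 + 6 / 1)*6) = 108 / 41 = 2.63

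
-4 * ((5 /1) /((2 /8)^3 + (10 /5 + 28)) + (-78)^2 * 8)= -373996928 /1921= -194688.67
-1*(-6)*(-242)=-1452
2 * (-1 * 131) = -262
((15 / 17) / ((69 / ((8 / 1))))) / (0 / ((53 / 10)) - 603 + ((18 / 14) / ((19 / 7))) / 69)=-190 / 1119909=-0.00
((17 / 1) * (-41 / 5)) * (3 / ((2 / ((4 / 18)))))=-697 / 15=-46.47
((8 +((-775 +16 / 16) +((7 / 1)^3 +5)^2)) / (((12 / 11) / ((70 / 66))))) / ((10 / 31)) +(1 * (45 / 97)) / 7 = 8865482587 / 24444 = 362685.43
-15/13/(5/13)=-3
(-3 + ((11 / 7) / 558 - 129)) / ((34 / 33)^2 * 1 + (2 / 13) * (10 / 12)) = -811008913 / 7309862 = -110.95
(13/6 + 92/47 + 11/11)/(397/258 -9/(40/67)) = -1242700/3282809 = -0.38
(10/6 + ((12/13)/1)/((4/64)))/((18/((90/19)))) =3205/741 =4.33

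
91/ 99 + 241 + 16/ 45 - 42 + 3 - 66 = 67951/ 495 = 137.27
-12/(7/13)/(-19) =156/133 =1.17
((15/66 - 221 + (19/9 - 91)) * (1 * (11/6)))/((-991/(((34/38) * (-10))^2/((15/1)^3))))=932603/68631705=0.01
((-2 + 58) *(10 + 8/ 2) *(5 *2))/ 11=7840/ 11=712.73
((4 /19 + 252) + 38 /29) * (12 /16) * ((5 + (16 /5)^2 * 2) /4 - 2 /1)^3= 184067571309 /11600000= 15867.89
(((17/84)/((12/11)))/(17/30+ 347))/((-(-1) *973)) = 935/1704439128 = 0.00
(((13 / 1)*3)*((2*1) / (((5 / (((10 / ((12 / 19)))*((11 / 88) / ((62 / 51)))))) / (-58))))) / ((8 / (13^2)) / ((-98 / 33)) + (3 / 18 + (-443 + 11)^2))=-9075470859 / 1149803336572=-0.01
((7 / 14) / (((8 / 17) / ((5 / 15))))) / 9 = 17 / 432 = 0.04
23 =23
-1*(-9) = 9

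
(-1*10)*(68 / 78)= -340 / 39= -8.72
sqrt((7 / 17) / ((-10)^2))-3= -3 +sqrt(119) / 170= -2.94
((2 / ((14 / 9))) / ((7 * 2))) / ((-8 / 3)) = -27 / 784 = -0.03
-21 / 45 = -7 / 15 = -0.47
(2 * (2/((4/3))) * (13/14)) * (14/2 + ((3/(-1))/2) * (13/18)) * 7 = 923/8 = 115.38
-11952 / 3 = -3984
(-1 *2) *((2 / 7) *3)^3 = -432 / 343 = -1.26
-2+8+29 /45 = 299 /45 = 6.64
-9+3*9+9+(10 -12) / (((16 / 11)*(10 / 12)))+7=647 / 20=32.35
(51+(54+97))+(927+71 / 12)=13619 / 12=1134.92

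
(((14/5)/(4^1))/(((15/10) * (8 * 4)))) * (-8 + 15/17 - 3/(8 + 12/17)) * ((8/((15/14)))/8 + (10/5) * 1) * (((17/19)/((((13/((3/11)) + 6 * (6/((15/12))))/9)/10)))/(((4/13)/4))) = -56381325/12901456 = -4.37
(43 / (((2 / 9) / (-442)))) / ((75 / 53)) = -1510977 / 25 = -60439.08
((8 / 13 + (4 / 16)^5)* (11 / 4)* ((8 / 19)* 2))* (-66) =-2978415 / 31616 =-94.21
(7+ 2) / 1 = 9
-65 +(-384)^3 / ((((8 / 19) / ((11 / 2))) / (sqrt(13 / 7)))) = -739639296 * sqrt(91) / 7 -65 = -1007958521.23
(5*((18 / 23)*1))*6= 540 / 23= 23.48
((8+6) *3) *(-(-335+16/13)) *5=911190/13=70091.54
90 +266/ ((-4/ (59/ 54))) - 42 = -2663/ 108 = -24.66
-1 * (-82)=82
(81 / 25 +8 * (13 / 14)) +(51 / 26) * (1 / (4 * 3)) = 197143 / 18200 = 10.83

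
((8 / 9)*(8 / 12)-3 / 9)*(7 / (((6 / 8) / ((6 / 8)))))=49 / 27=1.81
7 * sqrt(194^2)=1358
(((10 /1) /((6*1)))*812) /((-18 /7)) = -14210 /27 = -526.30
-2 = -2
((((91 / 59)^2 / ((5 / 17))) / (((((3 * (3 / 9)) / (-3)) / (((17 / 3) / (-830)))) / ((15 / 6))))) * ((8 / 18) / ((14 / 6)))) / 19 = 341887 / 82343055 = 0.00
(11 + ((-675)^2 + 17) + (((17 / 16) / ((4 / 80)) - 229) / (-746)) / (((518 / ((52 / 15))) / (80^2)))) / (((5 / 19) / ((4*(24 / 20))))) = 20073312291096 / 2415175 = 8311328.29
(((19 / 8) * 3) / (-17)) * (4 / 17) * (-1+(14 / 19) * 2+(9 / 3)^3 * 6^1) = -16.02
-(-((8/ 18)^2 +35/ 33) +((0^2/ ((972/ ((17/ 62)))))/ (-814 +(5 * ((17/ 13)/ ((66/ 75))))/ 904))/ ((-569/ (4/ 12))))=1121/ 891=1.26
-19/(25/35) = -133/5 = -26.60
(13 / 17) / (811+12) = 13 / 13991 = 0.00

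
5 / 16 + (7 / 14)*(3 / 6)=9 / 16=0.56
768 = 768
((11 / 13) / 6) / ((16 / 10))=55 / 624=0.09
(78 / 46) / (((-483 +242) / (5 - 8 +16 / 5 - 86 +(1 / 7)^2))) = 819624 / 1358035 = 0.60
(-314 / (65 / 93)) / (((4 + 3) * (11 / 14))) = -58404 / 715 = -81.68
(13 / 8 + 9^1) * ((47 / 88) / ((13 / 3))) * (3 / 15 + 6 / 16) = 0.75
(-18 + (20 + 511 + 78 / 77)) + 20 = 41119 / 77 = 534.01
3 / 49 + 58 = 2845 / 49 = 58.06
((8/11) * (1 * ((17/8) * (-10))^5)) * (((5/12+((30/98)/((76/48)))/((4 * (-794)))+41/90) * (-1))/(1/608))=51491335070245625/30813552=1671061326.21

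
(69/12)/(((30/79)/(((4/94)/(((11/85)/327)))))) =3366901/2068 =1628.10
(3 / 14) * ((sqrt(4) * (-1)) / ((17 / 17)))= -3 / 7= -0.43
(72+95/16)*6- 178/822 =1536839/3288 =467.41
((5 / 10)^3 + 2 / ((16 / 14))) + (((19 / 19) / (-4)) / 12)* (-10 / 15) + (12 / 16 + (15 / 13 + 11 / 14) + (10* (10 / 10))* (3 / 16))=42283 / 6552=6.45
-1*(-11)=11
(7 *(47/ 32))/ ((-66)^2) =329/ 139392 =0.00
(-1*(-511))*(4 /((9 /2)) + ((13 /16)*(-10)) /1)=-266231 /72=-3697.65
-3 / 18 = -1 / 6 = -0.17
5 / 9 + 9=86 / 9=9.56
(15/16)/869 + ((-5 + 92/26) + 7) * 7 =38.77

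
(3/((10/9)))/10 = 0.27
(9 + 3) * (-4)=-48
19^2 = 361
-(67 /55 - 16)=813 /55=14.78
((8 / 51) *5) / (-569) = -40 / 29019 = -0.00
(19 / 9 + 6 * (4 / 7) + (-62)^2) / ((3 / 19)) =4607899 / 189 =24380.42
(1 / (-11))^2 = 0.01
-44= -44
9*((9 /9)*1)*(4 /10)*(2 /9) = 4 /5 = 0.80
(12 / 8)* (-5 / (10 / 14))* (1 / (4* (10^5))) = -21 / 800000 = -0.00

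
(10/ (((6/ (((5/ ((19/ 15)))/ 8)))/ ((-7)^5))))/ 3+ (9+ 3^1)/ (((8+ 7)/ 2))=-10500727/ 2280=-4605.58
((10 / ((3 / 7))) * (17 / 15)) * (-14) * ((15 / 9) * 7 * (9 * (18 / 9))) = -233240 / 3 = -77746.67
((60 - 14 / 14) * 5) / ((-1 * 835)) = -59 / 167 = -0.35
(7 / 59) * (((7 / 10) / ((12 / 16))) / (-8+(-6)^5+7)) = -0.00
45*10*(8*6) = 21600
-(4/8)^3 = -1/8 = -0.12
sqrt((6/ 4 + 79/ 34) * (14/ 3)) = sqrt(46410)/ 51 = 4.22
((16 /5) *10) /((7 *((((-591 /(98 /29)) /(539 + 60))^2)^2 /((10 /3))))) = 542829611649025756160 /258858940828179123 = 2097.01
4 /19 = 0.21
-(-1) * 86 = 86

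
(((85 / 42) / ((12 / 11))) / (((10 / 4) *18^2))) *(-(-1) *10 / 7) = 935 / 285768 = 0.00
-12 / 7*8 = -96 / 7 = -13.71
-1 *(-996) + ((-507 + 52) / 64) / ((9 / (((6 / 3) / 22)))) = 6310201 / 6336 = 995.93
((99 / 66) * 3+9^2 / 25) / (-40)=-0.19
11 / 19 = 0.58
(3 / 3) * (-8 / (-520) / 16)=1 / 1040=0.00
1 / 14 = 0.07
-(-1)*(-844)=-844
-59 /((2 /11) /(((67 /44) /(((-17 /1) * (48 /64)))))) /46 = 3953 /4692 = 0.84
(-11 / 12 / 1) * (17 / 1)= -187 / 12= -15.58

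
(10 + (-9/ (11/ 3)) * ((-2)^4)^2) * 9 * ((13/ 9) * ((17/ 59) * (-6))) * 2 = 18038904/ 649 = 27794.92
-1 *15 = -15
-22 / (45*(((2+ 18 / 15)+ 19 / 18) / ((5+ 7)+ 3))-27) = 660 / 427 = 1.55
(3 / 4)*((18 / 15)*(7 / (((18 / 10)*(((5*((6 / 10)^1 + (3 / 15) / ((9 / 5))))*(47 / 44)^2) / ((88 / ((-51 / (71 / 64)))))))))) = -1984521 / 1201696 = -1.65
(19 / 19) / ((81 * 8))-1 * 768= -497663 / 648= -768.00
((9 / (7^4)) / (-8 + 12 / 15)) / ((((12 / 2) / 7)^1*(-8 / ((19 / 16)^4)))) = 651605 / 4315938816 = 0.00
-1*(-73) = 73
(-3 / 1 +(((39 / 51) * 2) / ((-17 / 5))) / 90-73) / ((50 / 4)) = -395378 / 65025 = -6.08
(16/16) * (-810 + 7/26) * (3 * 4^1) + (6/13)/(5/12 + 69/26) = -60505386/6227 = -9716.62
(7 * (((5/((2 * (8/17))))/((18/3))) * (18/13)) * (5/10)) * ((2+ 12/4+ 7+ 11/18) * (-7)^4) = 324291065/2496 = 129924.30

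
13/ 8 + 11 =101/ 8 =12.62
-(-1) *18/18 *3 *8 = 24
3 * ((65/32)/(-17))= -195/544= -0.36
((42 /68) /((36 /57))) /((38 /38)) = 133 /136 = 0.98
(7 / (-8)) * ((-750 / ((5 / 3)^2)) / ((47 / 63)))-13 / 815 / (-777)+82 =398.68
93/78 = 31/26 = 1.19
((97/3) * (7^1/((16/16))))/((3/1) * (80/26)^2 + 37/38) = 4360538/565959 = 7.70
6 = 6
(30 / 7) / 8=0.54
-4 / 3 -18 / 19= -2.28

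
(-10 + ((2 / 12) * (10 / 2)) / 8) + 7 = -139 / 48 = -2.90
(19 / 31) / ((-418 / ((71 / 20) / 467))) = -71 / 6369880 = -0.00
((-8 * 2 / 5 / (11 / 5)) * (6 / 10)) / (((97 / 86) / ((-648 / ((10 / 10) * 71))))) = 2674944 / 378785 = 7.06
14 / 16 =7 / 8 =0.88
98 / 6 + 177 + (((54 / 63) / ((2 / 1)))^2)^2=1392823 / 7203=193.37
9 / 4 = 2.25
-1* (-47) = 47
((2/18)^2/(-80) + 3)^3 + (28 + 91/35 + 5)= 62.60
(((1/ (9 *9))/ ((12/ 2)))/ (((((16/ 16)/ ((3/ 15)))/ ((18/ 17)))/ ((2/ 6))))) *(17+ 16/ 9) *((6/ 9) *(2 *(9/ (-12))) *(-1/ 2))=169/ 123930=0.00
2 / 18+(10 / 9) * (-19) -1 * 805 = -826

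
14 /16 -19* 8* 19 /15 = -22999 /120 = -191.66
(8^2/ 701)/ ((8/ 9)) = 72/ 701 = 0.10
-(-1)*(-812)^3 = -535387328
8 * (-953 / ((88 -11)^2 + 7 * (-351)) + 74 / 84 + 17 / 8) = 28451 / 1302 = 21.85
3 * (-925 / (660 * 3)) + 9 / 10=-0.50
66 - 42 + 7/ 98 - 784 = -10639/ 14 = -759.93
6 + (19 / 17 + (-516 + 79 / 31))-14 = -274216 / 527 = -520.33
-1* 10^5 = -100000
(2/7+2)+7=65/7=9.29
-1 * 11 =-11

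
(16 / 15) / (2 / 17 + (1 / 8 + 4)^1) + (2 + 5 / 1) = 62761 / 8655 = 7.25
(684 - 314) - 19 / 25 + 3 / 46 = 424701 / 1150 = 369.31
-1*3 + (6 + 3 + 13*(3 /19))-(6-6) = 8.05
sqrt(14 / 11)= sqrt(154) / 11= 1.13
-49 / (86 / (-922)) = 22589 / 43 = 525.33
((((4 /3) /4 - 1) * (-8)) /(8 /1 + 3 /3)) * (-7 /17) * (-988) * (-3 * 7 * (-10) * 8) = 405015.42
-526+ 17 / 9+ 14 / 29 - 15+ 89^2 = 1926799 / 261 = 7382.37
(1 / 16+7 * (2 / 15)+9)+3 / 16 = 611 / 60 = 10.18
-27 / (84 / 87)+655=17557 / 28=627.04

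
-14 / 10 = -1.40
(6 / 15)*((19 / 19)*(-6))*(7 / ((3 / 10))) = -56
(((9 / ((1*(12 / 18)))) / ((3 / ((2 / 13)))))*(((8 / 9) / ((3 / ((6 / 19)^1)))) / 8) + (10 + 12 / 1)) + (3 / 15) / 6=163327 / 7410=22.04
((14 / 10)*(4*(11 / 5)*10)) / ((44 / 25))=70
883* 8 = 7064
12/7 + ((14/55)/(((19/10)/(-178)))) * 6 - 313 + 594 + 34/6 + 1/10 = 6381589/43890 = 145.40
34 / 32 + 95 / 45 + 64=67.17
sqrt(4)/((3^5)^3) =0.00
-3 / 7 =-0.43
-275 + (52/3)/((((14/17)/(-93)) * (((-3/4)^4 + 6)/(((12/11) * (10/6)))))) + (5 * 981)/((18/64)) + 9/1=2068163326/124509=16610.55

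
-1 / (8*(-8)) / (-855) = -1 / 54720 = -0.00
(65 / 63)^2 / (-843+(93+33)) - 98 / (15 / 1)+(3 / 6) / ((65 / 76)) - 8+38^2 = 1430.05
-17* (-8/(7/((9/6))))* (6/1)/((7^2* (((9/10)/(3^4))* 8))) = 13770/343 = 40.15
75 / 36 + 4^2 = 217 / 12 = 18.08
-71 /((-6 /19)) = 1349 /6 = 224.83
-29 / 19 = -1.53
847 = 847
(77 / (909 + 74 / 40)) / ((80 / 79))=6083 / 72868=0.08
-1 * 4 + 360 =356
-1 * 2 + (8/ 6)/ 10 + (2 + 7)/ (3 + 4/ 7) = 0.65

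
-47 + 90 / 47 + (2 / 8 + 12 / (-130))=-549013 / 12220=-44.93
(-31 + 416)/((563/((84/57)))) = 10780/10697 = 1.01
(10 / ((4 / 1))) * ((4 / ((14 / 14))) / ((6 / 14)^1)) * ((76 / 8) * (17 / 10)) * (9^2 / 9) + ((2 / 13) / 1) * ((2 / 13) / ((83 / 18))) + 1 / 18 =428160796 / 126243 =3391.56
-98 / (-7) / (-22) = -7 / 11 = -0.64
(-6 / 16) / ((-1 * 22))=3 / 176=0.02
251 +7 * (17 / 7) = 268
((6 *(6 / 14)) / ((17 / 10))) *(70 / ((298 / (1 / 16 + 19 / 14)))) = 35775 / 70924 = 0.50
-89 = -89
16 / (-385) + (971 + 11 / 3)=1125692 / 1155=974.63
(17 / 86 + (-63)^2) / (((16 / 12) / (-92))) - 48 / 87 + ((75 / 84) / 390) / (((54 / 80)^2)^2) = -273875.18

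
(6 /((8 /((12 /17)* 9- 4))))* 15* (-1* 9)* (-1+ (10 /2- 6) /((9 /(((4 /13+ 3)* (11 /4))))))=211725 /442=479.02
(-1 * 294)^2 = 86436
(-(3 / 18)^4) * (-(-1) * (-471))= 157 / 432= 0.36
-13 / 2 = -6.50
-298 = -298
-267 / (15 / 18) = -1602 / 5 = -320.40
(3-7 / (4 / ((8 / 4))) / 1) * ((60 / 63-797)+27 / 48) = 267283 / 672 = 397.74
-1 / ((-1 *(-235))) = -1 / 235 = -0.00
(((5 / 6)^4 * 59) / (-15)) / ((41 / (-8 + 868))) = -1585625 / 39852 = -39.79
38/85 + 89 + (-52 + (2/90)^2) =1289132/34425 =37.45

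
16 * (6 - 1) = 80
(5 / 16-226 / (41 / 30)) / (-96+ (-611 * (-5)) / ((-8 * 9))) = 974475 / 817294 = 1.19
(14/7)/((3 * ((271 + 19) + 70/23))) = 23/10110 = 0.00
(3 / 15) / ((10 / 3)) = 0.06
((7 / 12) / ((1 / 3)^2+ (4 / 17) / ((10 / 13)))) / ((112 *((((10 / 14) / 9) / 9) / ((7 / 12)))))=67473 / 81664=0.83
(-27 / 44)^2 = 729 / 1936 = 0.38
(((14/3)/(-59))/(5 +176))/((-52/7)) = 49/832962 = 0.00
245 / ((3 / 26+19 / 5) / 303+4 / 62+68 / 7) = 2094169350 / 83696033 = 25.02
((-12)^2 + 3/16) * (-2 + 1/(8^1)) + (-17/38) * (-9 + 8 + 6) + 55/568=-47051665/172672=-272.49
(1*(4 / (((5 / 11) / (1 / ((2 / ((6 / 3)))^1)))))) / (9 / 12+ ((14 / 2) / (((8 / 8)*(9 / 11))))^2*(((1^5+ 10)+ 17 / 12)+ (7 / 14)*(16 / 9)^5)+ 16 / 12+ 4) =420901272 / 74846938325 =0.01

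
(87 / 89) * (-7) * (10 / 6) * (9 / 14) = -1305 / 178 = -7.33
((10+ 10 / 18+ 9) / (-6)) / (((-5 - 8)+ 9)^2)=-11 / 54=-0.20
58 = 58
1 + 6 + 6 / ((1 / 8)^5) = 196615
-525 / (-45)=35 / 3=11.67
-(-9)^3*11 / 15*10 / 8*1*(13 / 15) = 11583 / 20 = 579.15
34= 34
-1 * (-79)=79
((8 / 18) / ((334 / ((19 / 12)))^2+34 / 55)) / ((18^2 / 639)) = 1409705 / 71566399314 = 0.00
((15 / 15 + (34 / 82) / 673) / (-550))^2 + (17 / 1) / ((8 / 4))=323583926827 / 38068682450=8.50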